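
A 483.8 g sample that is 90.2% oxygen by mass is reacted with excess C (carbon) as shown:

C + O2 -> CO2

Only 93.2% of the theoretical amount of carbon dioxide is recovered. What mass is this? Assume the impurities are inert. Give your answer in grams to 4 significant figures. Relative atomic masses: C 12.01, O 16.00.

Pure O2 available = 483.8 g × 0.902 = 436.39 g.
M(O2) = 2(16.00) = 32.00 g/mol.
M(CO2) = 12.01 + 2(16.00) = 44.01 g/mol.
n(O2) = 436.39 g / 32.00 g/mol = 13.637 mol.
From the equation the O2:CO2 mole ratio is 1:1, so n(CO2) = 13.637 × 1/1 = 13.637 mol.
Mass of CO2 = 13.637 mol × 44.01 g/mol = 600.17 g.
Actual mass collected = 600.17 g × 0.932 = 559.36 g.

559.4 g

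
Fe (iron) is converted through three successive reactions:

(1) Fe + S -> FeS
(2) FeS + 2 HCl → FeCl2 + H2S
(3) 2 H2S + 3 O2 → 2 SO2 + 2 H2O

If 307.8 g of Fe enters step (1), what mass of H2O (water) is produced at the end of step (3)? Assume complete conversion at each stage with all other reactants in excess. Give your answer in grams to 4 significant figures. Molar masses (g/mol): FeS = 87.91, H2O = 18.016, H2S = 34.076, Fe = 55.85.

n(Fe) = 307.8 / 55.85 = 5.5112 mol.
Reaction (1): Fe→FeS ratio 1:1 ⇒ n(FeS) = 5.5112 mol.
Reaction (2): FeS→H2S ratio 1:1 ⇒ n(H2S) = 5.5112 mol.
Reaction (3): H2S→H2O ratio 2:2 ⇒ n(H2O) = 5.5112 mol.
Mass of H2O = 5.5112 × 18.016 = 99.290 g.

99.29 g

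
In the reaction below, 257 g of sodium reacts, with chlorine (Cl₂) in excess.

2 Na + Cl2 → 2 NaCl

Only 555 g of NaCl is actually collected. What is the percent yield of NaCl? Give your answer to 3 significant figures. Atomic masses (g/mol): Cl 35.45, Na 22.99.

M(Na) = 22.99 g/mol.
M(NaCl) = 22.99 + 35.45 = 58.44 g/mol.
n(Na) = 257.0 g / 22.99 g/mol = 11.18 mol.
From the equation the Na:NaCl mole ratio is 2:2, so n(NaCl) = 11.18 × 2/2 = 11.18 mol.
Mass of NaCl = 11.18 mol × 58.44 g/mol = 653.3 g.
This is the theoretical yield. Percent yield = 555 g / 653.3 g × 100% = 84.95%.

85.0 %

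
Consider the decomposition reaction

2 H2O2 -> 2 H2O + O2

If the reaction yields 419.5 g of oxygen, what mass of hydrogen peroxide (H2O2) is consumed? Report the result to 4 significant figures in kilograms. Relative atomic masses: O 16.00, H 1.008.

M(O2) = 2(16.00) = 32.00 g/mol.
M(H2O2) = 2(1.008) + 2(16.00) = 34.016 g/mol.
n(O2) = 419.50 g / 32.00 g/mol = 13.109 mol.
From the equation the O2:H2O2 mole ratio is 1:2, so n(H2O2) = 13.109 × 2/1 = 26.219 mol.
Mass of H2O2 = 26.219 mol × 34.016 g/mol = 891.86 g.
Converting to kg: 891.86 g = 0.8919 kg.

0.8919 kg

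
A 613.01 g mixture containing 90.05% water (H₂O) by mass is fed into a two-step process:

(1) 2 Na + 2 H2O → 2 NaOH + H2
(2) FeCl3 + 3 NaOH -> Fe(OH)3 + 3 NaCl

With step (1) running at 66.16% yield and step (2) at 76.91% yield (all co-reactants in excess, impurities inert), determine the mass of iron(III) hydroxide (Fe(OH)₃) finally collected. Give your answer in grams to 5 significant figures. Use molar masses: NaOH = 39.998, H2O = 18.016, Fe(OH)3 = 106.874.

Pure H2O = 613.01 × 0.9005 = 552.016 g.
n(H2O) = 552.016 / 18.016 = 30.6403 mol.
Step 1 (H2O:NaOH = 2:2): theoretical n(NaOH) = 30.6403 mol; at 66.16% yield, n(NaOH) = 20.2716 mol.
Step 2 (NaOH:Fe(OH)3 = 3:1): theoretical n(Fe(OH)3) = 6.75721 mol, so theoretical mass = 6.75721 × 106.874 = 722.170 g.
At 76.91% yield, actual mass of Fe(OH)3 = 722.170 × 0.7691 = 555.421 g.

555.42 g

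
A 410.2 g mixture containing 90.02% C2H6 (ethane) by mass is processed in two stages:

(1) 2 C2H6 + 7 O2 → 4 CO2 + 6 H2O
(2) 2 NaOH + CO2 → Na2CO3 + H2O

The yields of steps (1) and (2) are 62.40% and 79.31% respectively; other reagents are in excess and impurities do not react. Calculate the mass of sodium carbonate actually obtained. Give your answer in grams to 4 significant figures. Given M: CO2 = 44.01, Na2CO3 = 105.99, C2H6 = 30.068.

1288 g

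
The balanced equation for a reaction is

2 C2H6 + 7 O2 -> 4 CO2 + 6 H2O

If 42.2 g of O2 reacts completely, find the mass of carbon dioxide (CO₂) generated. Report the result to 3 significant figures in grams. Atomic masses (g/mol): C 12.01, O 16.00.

33.2 g

M(O2) = 2(16.00) = 32.00 g/mol.
M(CO2) = 12.01 + 2(16.00) = 44.01 g/mol.
n(O2) = 42.20 g / 32.00 g/mol = 1.319 mol.
From the equation the O2:CO2 mole ratio is 7:4, so n(CO2) = 1.319 × 4/7 = 0.7536 mol.
Mass of CO2 = 0.7536 mol × 44.01 g/mol = 33.16 g.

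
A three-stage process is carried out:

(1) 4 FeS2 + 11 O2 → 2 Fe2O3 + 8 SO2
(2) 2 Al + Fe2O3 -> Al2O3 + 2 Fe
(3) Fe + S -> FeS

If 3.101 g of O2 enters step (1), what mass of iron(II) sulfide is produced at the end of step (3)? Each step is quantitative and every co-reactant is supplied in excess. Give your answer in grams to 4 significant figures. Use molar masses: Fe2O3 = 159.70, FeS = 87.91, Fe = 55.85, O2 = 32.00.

3.098 g

n(O2) = 3.101 / 32.00 = 0.096906 mol.
Reaction (1): O2→Fe2O3 ratio 11:2 ⇒ n(Fe2O3) = 0.017619 mol.
Reaction (2): Fe2O3→Fe ratio 1:2 ⇒ n(Fe) = 0.035239 mol.
Reaction (3): Fe→FeS ratio 1:1 ⇒ n(FeS) = 0.035239 mol.
Mass of FeS = 0.035239 × 87.91 = 3.0978 g.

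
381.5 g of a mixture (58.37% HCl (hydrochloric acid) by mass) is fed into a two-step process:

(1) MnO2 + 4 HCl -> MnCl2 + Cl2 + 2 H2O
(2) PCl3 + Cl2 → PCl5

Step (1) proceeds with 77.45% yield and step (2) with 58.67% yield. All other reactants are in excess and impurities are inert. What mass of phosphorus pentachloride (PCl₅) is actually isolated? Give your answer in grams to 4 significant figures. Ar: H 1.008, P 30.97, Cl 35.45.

Pure HCl = 381.5 × 0.5837 = 222.68 g.
M(HCl) = 1.008 + 35.45 = 36.458 g/mol.
M(PCl5) = 30.97 + 5(35.45) = 208.22 g/mol.
n(HCl) = 222.68 / 36.458 = 6.1079 mol.
Step 1 (HCl:Cl2 = 4:1): theoretical n(Cl2) = 1.5270 mol; at 77.45% yield, n(Cl2) = 1.1826 mol.
Step 2 (Cl2:PCl5 = 1:1): theoretical n(PCl5) = 1.1826 mol, so theoretical mass = 1.1826 × 208.22 = 246.25 g.
At 58.67% yield, actual mass of PCl5 = 246.25 × 0.5867 = 144.47 g.

144.5 g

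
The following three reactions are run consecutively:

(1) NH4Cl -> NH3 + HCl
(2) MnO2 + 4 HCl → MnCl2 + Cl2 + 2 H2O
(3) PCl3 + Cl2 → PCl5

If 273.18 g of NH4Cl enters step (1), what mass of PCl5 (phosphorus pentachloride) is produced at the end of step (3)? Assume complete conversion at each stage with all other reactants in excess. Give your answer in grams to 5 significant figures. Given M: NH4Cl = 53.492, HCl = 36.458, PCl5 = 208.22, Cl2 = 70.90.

265.84 g

n(NH4Cl) = 273.18 / 53.492 = 5.10693 mol.
Reaction (1): NH4Cl→HCl ratio 1:1 ⇒ n(HCl) = 5.10693 mol.
Reaction (2): HCl→Cl2 ratio 4:1 ⇒ n(Cl2) = 1.27673 mol.
Reaction (3): Cl2→PCl5 ratio 1:1 ⇒ n(PCl5) = 1.27673 mol.
Mass of PCl5 = 1.27673 × 208.22 = 265.841 g.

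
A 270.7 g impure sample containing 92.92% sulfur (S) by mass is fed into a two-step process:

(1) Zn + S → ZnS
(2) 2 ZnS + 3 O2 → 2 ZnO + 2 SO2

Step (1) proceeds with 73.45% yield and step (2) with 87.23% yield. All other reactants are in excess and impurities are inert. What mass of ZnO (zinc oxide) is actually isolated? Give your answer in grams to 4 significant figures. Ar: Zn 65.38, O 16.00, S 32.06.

409.1 g

Pure S = 270.7 × 0.9292 = 251.53 g.
M(S) = 32.06 g/mol.
M(ZnO) = 65.38 + 16.00 = 81.38 g/mol.
n(S) = 251.53 / 32.06 = 7.8457 mol.
Step 1 (S:ZnS = 1:1): theoretical n(ZnS) = 7.8457 mol; at 73.45% yield, n(ZnS) = 5.7627 mol.
Step 2 (ZnS:ZnO = 2:2): theoretical n(ZnO) = 5.7627 mol, so theoretical mass = 5.7627 × 81.38 = 468.97 g.
At 87.23% yield, actual mass of ZnO = 468.97 × 0.8723 = 409.08 g.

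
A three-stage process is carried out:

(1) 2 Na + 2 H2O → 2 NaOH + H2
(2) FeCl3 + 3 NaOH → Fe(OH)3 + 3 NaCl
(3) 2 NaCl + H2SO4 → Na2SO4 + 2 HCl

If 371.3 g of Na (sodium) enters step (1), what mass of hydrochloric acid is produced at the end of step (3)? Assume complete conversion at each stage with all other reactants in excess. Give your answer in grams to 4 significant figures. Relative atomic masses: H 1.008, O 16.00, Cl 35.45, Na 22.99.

588.8 g

M(Na) = 22.99 g/mol.
M(HCl) = 1.008 + 35.45 = 36.458 g/mol.
n(Na) = 371.3 / 22.99 = 16.151 mol.
Reaction (1): Na→NaOH ratio 2:2 ⇒ n(NaOH) = 16.151 mol.
Reaction (2): NaOH→NaCl ratio 3:3 ⇒ n(NaCl) = 16.151 mol.
Reaction (3): NaCl→HCl ratio 2:2 ⇒ n(HCl) = 16.151 mol.
Mass of HCl = 16.151 × 36.458 = 588.81 g.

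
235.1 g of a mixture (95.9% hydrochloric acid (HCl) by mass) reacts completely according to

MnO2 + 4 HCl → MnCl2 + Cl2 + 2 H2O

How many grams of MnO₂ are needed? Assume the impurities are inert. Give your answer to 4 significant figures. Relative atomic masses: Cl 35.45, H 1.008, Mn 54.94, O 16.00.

Mass of pure HCl = 235.1 g × 0.959 = 225.46 g.
M(HCl) = 1.008 + 35.45 = 36.458 g/mol.
M(MnO2) = 54.94 + 2(16.00) = 86.94 g/mol.
n(HCl) = 225.46 g / 36.458 g/mol = 6.1841 mol.
From the equation the HCl:MnO2 mole ratio is 4:1, so n(MnO2) = 6.1841 × 1/4 = 1.5460 mol.
Mass of MnO2 = 1.5460 mol × 86.94 g/mol = 134.41 g.

134.4 g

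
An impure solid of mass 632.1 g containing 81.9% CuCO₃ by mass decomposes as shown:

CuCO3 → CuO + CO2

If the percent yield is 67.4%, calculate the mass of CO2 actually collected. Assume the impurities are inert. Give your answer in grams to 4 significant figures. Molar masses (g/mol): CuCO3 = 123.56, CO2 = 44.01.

Pure CuCO3 available = 632.1 g × 0.819 = 517.69 g.
n(CuCO3) = 517.69 g / 123.56 g/mol = 4.1898 mol.
From the equation the CuCO3:CO2 mole ratio is 1:1, so n(CO2) = 4.1898 × 1/1 = 4.1898 mol.
Mass of CO2 = 4.1898 mol × 44.01 g/mol = 184.39 g.
Actual mass collected = 184.39 g × 0.674 = 124.28 g.

124.3 g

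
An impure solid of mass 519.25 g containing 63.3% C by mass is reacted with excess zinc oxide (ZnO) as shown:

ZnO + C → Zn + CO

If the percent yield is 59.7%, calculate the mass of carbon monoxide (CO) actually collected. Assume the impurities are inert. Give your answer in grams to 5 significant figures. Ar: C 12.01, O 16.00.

Pure C available = 519.25 g × 0.633 = 328.685 g.
M(C) = 12.01 g/mol.
M(CO) = 12.01 + 16.00 = 28.01 g/mol.
n(C) = 328.685 g / 12.01 g/mol = 27.3676 mol.
From the equation the C:CO mole ratio is 1:1, so n(CO) = 27.3676 × 1/1 = 27.3676 mol.
Mass of CO = 27.3676 mol × 28.01 g/mol = 766.567 g.
Actual mass collected = 766.567 g × 0.597 = 457.641 g.

457.64 g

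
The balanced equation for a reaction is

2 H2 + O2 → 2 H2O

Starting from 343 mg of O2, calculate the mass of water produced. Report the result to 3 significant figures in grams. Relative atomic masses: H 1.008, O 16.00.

0.386 g

M(O2) = 2(16.00) = 32.00 g/mol.
M(H2O) = 2(1.008) + 16.00 = 18.016 g/mol.
Convert: 343 mg = 0.3430 g.
n(O2) = 0.3430 g / 32.00 g/mol = 0.01072 mol.
From the equation the O2:H2O mole ratio is 1:2, so n(H2O) = 0.01072 × 2/1 = 0.02144 mol.
Mass of H2O = 0.02144 mol × 18.016 g/mol = 0.3862 g.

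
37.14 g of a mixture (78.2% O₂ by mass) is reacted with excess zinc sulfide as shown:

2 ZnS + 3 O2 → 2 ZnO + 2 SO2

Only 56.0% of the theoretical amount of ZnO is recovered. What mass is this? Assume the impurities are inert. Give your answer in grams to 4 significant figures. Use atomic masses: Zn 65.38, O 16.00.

Pure O2 available = 37.14 g × 0.782 = 29.043 g.
M(O2) = 2(16.00) = 32.00 g/mol.
M(ZnO) = 65.38 + 16.00 = 81.38 g/mol.
n(O2) = 29.043 g / 32.00 g/mol = 0.90761 mol.
From the equation the O2:ZnO mole ratio is 3:2, so n(ZnO) = 0.90761 × 2/3 = 0.60507 mol.
Mass of ZnO = 0.60507 mol × 81.38 g/mol = 49.241 g.
Actual mass collected = 49.241 g × 0.560 = 27.575 g.

27.57 g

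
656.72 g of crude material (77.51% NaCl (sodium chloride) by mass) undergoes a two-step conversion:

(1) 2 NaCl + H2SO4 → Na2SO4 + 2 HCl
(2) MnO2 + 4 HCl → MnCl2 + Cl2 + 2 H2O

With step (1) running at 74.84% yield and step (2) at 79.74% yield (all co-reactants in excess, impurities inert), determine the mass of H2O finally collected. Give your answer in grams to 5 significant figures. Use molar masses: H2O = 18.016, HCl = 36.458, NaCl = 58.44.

Pure NaCl = 656.72 × 0.7751 = 509.024 g.
n(NaCl) = 509.024 / 58.44 = 8.71019 mol.
Step 1 (NaCl:HCl = 2:2): theoretical n(HCl) = 8.71019 mol; at 74.84% yield, n(HCl) = 6.51871 mol.
Step 2 (HCl:H2O = 4:2): theoretical n(H2O) = 3.25935 mol, so theoretical mass = 3.25935 × 18.016 = 58.7205 g.
At 79.74% yield, actual mass of H2O = 58.7205 × 0.7974 = 46.8237 g.

46.824 g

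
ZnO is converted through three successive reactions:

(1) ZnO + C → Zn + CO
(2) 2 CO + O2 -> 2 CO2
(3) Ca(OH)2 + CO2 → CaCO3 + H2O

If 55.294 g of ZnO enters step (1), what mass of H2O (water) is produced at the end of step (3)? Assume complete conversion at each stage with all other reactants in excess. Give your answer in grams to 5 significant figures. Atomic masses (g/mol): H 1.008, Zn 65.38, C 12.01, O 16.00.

12.241 g

M(ZnO) = 65.38 + 16.00 = 81.38 g/mol.
M(H2O) = 2(1.008) + 16.00 = 18.016 g/mol.
n(ZnO) = 55.294 / 81.38 = 0.679454 mol.
Reaction (1): ZnO→CO ratio 1:1 ⇒ n(CO) = 0.679454 mol.
Reaction (2): CO→CO2 ratio 2:2 ⇒ n(CO2) = 0.679454 mol.
Reaction (3): CO2→H2O ratio 1:1 ⇒ n(H2O) = 0.679454 mol.
Mass of H2O = 0.679454 × 18.016 = 12.2411 g.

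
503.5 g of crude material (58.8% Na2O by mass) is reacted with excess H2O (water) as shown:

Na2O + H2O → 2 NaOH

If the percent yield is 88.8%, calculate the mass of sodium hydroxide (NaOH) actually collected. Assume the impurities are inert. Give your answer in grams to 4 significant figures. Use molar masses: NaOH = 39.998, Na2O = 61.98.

339.3 g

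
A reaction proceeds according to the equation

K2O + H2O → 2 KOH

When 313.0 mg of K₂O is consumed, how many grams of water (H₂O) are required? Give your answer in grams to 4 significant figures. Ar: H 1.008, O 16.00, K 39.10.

0.05986 g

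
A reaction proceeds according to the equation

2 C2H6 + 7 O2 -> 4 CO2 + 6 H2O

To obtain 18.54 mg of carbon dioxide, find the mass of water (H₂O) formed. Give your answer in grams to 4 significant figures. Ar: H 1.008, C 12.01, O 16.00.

0.01138 g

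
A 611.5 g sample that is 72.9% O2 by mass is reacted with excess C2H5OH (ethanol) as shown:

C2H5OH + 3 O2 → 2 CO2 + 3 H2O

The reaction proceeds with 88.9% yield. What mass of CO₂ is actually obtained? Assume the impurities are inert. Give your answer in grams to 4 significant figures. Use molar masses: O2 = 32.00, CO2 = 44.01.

363.4 g

Pure O2 available = 611.5 g × 0.729 = 445.78 g.
n(O2) = 445.78 g / 32.00 g/mol = 13.931 mol.
From the equation the O2:CO2 mole ratio is 3:2, so n(CO2) = 13.931 × 2/3 = 9.2872 mol.
Mass of CO2 = 9.2872 mol × 44.01 g/mol = 408.73 g.
Actual mass collected = 408.73 g × 0.889 = 363.36 g.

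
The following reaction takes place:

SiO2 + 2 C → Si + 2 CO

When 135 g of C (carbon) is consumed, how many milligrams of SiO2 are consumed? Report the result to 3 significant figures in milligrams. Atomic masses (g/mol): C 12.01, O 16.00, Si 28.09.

338000 mg

M(C) = 12.01 g/mol.
M(SiO2) = 28.09 + 2(16.00) = 60.09 g/mol.
n(C) = 135.0 g / 12.01 g/mol = 11.24 mol.
From the equation the C:SiO2 mole ratio is 2:1, so n(SiO2) = 11.24 × 1/2 = 5.620 mol.
Mass of SiO2 = 5.620 mol × 60.09 g/mol = 337.7 g.
Converting to mg: 337.7 g = 338000 mg.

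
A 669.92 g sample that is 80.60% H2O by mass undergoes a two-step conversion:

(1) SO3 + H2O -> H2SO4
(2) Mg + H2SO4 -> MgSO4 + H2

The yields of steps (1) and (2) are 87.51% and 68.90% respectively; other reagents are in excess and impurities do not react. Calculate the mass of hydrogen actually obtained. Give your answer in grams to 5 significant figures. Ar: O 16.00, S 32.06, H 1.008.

Pure H2O = 669.92 × 0.8060 = 539.956 g.
M(H2O) = 2(1.008) + 16.00 = 18.016 g/mol.
M(H2) = 2(1.008) = 2.016 g/mol.
n(H2O) = 539.956 / 18.016 = 29.9709 mol.
Step 1 (H2O:H2SO4 = 1:1): theoretical n(H2SO4) = 29.9709 mol; at 87.51% yield, n(H2SO4) = 26.2275 mol.
Step 2 (H2SO4:H2 = 1:1): theoretical n(H2) = 26.2275 mol, so theoretical mass = 26.2275 × 2.016 = 52.8747 g.
At 68.90% yield, actual mass of H2 = 52.8747 × 0.6890 = 36.4307 g.

36.431 g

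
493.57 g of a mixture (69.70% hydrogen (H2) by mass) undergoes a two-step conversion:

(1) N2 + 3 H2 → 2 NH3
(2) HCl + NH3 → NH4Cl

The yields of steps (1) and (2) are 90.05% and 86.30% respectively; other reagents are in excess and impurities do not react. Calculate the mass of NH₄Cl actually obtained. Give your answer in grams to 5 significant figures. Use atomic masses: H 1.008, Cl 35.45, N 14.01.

4729.2 g

Pure H2 = 493.57 × 0.6970 = 344.018 g.
M(H2) = 2(1.008) = 2.016 g/mol.
M(NH4Cl) = 14.01 + 4(1.008) + 35.45 = 53.492 g/mol.
n(H2) = 344.018 / 2.016 = 170.644 mol.
Step 1 (H2:NH3 = 3:2): theoretical n(NH3) = 113.763 mol; at 90.05% yield, n(NH3) = 102.443 mol.
Step 2 (NH3:NH4Cl = 1:1): theoretical n(NH4Cl) = 102.443 mol, so theoretical mass = 102.443 × 53.492 = 5479.90 g.
At 86.30% yield, actual mass of NH4Cl = 5479.90 × 0.8630 = 4729.15 g.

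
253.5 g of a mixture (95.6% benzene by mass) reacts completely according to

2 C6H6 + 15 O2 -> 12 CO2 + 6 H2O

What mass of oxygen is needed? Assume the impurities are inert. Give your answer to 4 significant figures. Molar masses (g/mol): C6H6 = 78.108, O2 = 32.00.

Mass of pure C6H6 = 253.5 g × 0.956 = 242.35 g.
n(C6H6) = 242.35 g / 78.108 g/mol = 3.1027 mol.
From the equation the C6H6:O2 mole ratio is 2:15, so n(O2) = 3.1027 × 15/2 = 23.270 mol.
Mass of O2 = 23.270 mol × 32.00 g/mol = 744.65 g.

744.6 g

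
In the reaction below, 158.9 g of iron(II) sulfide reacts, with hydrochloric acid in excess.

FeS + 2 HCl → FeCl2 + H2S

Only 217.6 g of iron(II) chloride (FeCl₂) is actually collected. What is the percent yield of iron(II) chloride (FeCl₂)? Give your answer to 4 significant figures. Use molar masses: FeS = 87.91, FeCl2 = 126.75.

n(FeS) = 158.90 g / 87.91 g/mol = 1.8075 mol.
From the equation the FeS:FeCl2 mole ratio is 1:1, so n(FeCl2) = 1.8075 × 1/1 = 1.8075 mol.
Mass of FeCl2 = 1.8075 mol × 126.75 g/mol = 229.10 g.
This is the theoretical yield. Percent yield = 217.6 g / 229.10 g × 100% = 94.978%.

94.98 %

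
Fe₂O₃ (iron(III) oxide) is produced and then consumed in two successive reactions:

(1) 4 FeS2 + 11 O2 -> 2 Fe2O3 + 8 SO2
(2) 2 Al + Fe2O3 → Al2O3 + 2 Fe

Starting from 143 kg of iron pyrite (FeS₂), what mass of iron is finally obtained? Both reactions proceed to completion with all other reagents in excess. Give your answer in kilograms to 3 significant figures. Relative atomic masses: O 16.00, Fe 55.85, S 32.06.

66.6 kg

M(FeS2) = 55.85 + 2(32.06) = 119.97 g/mol.
M(Fe) = 55.85 g/mol.
143 kg = 143000 g.
n(FeS2) = 143000 / 119.97 = 1192 mol.
Step 1 gives a 4:2 ratio of FeS2 to Fe2O3, so n(Fe2O3) = 596.0 mol.
In step 2 the Fe2O3:Fe ratio is 1:2, so n(Fe) = 1192 mol.
Mass of Fe = 1192 × 55.85 = 66570 g = 66.6 kg.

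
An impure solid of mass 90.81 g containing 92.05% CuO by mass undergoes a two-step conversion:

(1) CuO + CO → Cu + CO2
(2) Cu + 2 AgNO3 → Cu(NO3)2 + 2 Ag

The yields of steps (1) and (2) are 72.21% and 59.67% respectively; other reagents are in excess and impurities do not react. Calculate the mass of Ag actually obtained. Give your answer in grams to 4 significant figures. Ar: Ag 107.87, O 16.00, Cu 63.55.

97.68 g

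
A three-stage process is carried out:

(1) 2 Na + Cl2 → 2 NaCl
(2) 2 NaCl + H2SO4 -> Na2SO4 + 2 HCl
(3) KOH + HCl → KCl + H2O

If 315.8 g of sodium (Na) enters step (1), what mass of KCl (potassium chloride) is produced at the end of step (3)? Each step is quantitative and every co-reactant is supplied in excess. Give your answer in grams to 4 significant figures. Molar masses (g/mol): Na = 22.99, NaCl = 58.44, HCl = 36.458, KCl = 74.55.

n(Na) = 315.8 / 22.99 = 13.736 mol.
Reaction (1): Na→NaCl ratio 2:2 ⇒ n(NaCl) = 13.736 mol.
Reaction (2): NaCl→HCl ratio 2:2 ⇒ n(HCl) = 13.736 mol.
Reaction (3): HCl→KCl ratio 1:1 ⇒ n(KCl) = 13.736 mol.
Mass of KCl = 13.736 × 74.55 = 1024.0 g.

1024 g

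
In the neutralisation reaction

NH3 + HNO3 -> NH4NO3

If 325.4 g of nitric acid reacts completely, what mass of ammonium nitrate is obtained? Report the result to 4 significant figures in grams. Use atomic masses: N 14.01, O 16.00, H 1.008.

413.4 g

M(HNO3) = 1.008 + 14.01 + 3(16.00) = 63.018 g/mol.
M(NH4NO3) = 2(14.01) + 4(1.008) + 3(16.00) = 80.052 g/mol.
n(HNO3) = 325.40 g / 63.018 g/mol = 5.1636 mol.
From the equation the HNO3:NH4NO3 mole ratio is 1:1, so n(NH4NO3) = 5.1636 × 1/1 = 5.1636 mol.
Mass of NH4NO3 = 5.1636 mol × 80.052 g/mol = 413.36 g.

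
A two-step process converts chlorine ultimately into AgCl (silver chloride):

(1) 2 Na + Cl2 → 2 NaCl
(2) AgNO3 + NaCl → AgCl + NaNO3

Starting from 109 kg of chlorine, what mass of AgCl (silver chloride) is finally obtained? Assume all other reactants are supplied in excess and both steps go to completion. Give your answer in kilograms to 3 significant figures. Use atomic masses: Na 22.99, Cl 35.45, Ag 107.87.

441 kg

M(Cl2) = 2(35.45) = 70.90 g/mol.
M(AgCl) = 107.87 + 35.45 = 143.32 g/mol.
109 kg = 109000 g.
n(Cl2) = 109000 / 70.90 = 1537 mol.
Step 1 gives a 1:2 ratio of Cl2 to NaCl, so n(NaCl) = 3075 mol.
In step 2 the NaCl:AgCl ratio is 1:1, so n(AgCl) = 3075 mol.
Mass of AgCl = 3075 × 143.32 = 440700 g = 441 kg.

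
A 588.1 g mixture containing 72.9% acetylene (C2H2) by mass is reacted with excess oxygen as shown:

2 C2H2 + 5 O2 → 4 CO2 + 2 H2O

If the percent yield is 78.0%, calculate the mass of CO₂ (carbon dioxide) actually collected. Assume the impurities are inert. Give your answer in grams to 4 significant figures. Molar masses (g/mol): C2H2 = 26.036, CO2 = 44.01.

Pure C2H2 available = 588.1 g × 0.729 = 428.72 g.
n(C2H2) = 428.72 g / 26.036 g/mol = 16.467 mol.
From the equation the C2H2:CO2 mole ratio is 2:4, so n(CO2) = 16.467 × 4/2 = 32.933 mol.
Mass of CO2 = 32.933 mol × 44.01 g/mol = 1449.4 g.
Actual mass collected = 1449.4 g × 0.780 = 1130.5 g.

1131 g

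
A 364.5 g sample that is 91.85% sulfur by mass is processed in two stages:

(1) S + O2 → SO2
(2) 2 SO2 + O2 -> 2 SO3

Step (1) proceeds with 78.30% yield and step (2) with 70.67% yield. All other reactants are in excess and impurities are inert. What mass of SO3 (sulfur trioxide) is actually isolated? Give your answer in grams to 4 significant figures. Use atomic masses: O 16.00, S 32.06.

462.6 g

Pure S = 364.5 × 0.9185 = 334.79 g.
M(S) = 32.06 g/mol.
M(SO3) = 32.06 + 3(16.00) = 80.06 g/mol.
n(S) = 334.79 / 32.06 = 10.443 mol.
Step 1 (S:SO2 = 1:1): theoretical n(SO2) = 10.443 mol; at 78.30% yield, n(SO2) = 8.1766 mol.
Step 2 (SO2:SO3 = 2:2): theoretical n(SO3) = 8.1766 mol, so theoretical mass = 8.1766 × 80.06 = 654.62 g.
At 70.67% yield, actual mass of SO3 = 654.62 × 0.7067 = 462.62 g.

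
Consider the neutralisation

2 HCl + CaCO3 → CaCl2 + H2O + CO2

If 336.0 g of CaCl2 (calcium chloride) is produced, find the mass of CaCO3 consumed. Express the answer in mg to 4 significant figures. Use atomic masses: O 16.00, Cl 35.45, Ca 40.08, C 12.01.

303000 mg

M(CaCl2) = 40.08 + 2(35.45) = 110.98 g/mol.
M(CaCO3) = 40.08 + 12.01 + 3(16.00) = 100.09 g/mol.
n(CaCl2) = 336.00 g / 110.98 g/mol = 3.0276 mol.
From the equation the CaCl2:CaCO3 mole ratio is 1:1, so n(CaCO3) = 3.0276 × 1/1 = 3.0276 mol.
Mass of CaCO3 = 3.0276 mol × 100.09 g/mol = 303.03 g.
Converting to mg: 303.03 g = 303000 mg.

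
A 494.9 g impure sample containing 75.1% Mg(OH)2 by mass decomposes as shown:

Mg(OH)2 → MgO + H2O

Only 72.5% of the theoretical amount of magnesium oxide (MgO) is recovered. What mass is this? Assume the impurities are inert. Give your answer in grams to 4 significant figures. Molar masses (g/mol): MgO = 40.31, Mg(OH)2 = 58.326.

186.2 g

Pure Mg(OH)2 available = 494.9 g × 0.751 = 371.67 g.
n(Mg(OH)2) = 371.67 g / 58.326 g/mol = 6.3723 mol.
From the equation the Mg(OH)2:MgO mole ratio is 1:1, so n(MgO) = 6.3723 × 1/1 = 6.3723 mol.
Mass of MgO = 6.3723 mol × 40.31 g/mol = 256.87 g.
Actual mass collected = 256.87 g × 0.725 = 186.23 g.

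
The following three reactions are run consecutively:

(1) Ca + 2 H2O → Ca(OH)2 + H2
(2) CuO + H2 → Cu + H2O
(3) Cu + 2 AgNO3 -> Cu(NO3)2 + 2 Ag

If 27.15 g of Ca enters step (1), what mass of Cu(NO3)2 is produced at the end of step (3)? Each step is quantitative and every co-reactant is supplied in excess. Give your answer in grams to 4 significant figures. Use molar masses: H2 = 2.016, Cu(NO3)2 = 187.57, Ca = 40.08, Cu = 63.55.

127.1 g

n(Ca) = 27.15 / 40.08 = 0.67740 mol.
Reaction (1): Ca→H2 ratio 1:1 ⇒ n(H2) = 0.67740 mol.
Reaction (2): H2→Cu ratio 1:1 ⇒ n(Cu) = 0.67740 mol.
Reaction (3): Cu→Cu(NO3)2 ratio 1:1 ⇒ n(Cu(NO3)2) = 0.67740 mol.
Mass of Cu(NO3)2 = 0.67740 × 187.57 = 127.06 g.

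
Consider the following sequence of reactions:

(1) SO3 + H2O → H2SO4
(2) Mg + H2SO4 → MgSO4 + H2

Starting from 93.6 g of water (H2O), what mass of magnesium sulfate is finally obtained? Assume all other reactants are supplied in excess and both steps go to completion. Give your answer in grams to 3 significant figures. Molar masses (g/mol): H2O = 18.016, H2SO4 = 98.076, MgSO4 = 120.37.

n(H2O) = 93.60 / 18.016 = 5.195 mol.
Step 1 gives a 1:1 ratio of H2O to H2SO4, so n(H2SO4) = 5.195 mol.
In step 2 the H2SO4:MgSO4 ratio is 1:1, so n(MgSO4) = 5.195 mol.
Mass of MgSO4 = 5.195 × 120.37 = 625.4 g.

625 g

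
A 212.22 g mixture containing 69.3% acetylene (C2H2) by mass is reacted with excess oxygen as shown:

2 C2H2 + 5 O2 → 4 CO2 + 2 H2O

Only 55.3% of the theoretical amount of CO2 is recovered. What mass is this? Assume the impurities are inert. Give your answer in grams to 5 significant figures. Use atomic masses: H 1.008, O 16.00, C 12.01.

Pure C2H2 available = 212.22 g × 0.693 = 147.068 g.
M(C2H2) = 2(12.01) + 2(1.008) = 26.036 g/mol.
M(CO2) = 12.01 + 2(16.00) = 44.01 g/mol.
n(C2H2) = 147.068 g / 26.036 g/mol = 5.64866 mol.
From the equation the C2H2:CO2 mole ratio is 2:4, so n(CO2) = 5.64866 × 4/2 = 11.2973 mol.
Mass of CO2 = 11.2973 mol × 44.01 g/mol = 497.195 g.
Actual mass collected = 497.195 g × 0.553 = 274.949 g.

274.95 g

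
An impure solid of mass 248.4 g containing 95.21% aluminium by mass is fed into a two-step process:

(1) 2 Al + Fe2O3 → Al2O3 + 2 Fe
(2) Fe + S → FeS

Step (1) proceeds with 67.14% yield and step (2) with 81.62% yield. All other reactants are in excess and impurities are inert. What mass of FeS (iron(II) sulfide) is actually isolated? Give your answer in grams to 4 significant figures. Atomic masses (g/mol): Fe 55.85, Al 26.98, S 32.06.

Pure Al = 248.4 × 0.9521 = 236.50 g.
M(Al) = 26.98 g/mol.
M(FeS) = 55.85 + 32.06 = 87.91 g/mol.
n(Al) = 236.50 / 26.98 = 8.7658 mol.
Step 1 (Al:Fe = 2:2): theoretical n(Fe) = 8.7658 mol; at 67.14% yield, n(Fe) = 5.8854 mol.
Step 2 (Fe:FeS = 1:1): theoretical n(FeS) = 5.8854 mol, so theoretical mass = 5.8854 × 87.91 = 517.38 g.
At 81.62% yield, actual mass of FeS = 517.38 × 0.8162 = 422.29 g.

422.3 g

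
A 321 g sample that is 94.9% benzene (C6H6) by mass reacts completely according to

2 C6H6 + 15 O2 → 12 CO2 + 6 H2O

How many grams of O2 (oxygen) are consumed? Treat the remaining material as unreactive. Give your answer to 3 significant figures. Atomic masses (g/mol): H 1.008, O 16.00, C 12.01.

Mass of pure C6H6 = 321 g × 0.949 = 304.6 g.
M(C6H6) = 6(12.01) + 6(1.008) = 78.108 g/mol.
M(O2) = 2(16.00) = 32.00 g/mol.
n(C6H6) = 304.6 g / 78.108 g/mol = 3.900 mol.
From the equation the C6H6:O2 mole ratio is 2:15, so n(O2) = 3.900 × 15/2 = 29.25 mol.
Mass of O2 = 29.25 mol × 32.00 g/mol = 936.0 g.

936 g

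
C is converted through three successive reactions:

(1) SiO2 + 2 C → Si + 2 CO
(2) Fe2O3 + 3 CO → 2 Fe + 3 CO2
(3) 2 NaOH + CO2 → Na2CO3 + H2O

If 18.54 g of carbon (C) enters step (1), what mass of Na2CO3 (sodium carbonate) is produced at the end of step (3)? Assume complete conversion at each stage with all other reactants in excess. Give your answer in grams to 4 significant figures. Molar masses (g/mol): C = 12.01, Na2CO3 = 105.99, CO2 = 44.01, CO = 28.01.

163.6 g

n(C) = 18.54 / 12.01 = 1.5437 mol.
Reaction (1): C→CO ratio 2:2 ⇒ n(CO) = 1.5437 mol.
Reaction (2): CO→CO2 ratio 3:3 ⇒ n(CO2) = 1.5437 mol.
Reaction (3): CO2→Na2CO3 ratio 1:1 ⇒ n(Na2CO3) = 1.5437 mol.
Mass of Na2CO3 = 1.5437 × 105.99 = 163.62 g.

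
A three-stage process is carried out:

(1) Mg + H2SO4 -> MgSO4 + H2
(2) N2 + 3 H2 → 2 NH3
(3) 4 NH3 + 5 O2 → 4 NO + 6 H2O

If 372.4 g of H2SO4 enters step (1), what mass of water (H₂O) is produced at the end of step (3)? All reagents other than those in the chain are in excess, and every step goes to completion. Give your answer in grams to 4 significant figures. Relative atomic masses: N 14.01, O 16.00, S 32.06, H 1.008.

68.41 g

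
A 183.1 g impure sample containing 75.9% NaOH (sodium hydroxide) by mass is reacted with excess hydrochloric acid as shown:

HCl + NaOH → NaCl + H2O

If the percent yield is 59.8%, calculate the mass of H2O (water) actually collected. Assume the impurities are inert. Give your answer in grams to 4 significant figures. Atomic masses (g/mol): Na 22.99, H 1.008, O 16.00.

37.43 g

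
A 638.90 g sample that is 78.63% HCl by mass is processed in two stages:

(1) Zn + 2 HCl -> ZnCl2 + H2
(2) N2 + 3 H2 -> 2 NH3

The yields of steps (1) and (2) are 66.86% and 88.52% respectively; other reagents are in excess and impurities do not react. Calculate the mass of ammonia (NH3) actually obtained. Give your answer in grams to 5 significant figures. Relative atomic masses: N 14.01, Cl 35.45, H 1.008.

46.305 g

Pure HCl = 638.90 × 0.7863 = 502.367 g.
M(HCl) = 1.008 + 35.45 = 36.458 g/mol.
M(NH3) = 14.01 + 3(1.008) = 17.034 g/mol.
n(HCl) = 502.367 / 36.458 = 13.7793 mol.
Step 1 (HCl:H2 = 2:1): theoretical n(H2) = 6.88967 mol; at 66.86% yield, n(H2) = 4.60643 mol.
Step 2 (H2:NH3 = 3:2): theoretical n(NH3) = 3.07095 mol, so theoretical mass = 3.07095 × 17.034 = 52.3106 g.
At 88.52% yield, actual mass of NH3 = 52.3106 × 0.8852 = 46.3054 g.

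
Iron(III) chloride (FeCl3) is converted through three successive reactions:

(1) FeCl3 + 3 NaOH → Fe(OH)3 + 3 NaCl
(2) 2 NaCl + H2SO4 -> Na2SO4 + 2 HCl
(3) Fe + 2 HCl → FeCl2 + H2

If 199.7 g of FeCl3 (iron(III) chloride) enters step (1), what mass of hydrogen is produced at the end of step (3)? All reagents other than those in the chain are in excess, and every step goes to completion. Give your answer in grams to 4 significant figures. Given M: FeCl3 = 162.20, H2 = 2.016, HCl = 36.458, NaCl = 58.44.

3.723 g

n(FeCl3) = 199.7 / 162.20 = 1.2312 mol.
Reaction (1): FeCl3→NaCl ratio 1:3 ⇒ n(NaCl) = 3.6936 mol.
Reaction (2): NaCl→HCl ratio 2:2 ⇒ n(HCl) = 3.6936 mol.
Reaction (3): HCl→H2 ratio 2:1 ⇒ n(H2) = 1.8468 mol.
Mass of H2 = 1.8468 × 2.016 = 3.7231 g.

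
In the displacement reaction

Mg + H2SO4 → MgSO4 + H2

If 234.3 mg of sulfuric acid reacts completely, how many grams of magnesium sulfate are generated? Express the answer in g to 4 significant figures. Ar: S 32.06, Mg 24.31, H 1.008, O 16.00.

M(H2SO4) = 2(1.008) + 32.06 + 4(16.00) = 98.076 g/mol.
M(MgSO4) = 24.31 + 32.06 + 4(16.00) = 120.37 g/mol.
Convert: 234.3 mg = 0.23430 g.
n(H2SO4) = 0.23430 g / 98.076 g/mol = 0.0023890 mol.
From the equation the H2SO4:MgSO4 mole ratio is 1:1, so n(MgSO4) = 0.0023890 × 1/1 = 0.0023890 mol.
Mass of MgSO4 = 0.0023890 mol × 120.37 g/mol = 0.28756 g.

0.2876 g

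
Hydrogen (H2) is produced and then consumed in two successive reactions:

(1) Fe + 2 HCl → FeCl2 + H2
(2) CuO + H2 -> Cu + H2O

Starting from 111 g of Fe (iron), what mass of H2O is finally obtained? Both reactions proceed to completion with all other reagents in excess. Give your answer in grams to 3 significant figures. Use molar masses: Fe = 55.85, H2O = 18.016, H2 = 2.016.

n(Fe) = 111.0 / 55.85 = 1.987 mol.
Step 1 gives a 1:1 ratio of Fe to H2, so n(H2) = 1.987 mol.
In step 2 the H2:H2O ratio is 1:1, so n(H2O) = 1.987 mol.
Mass of H2O = 1.987 × 18.016 = 35.81 g.

35.8 g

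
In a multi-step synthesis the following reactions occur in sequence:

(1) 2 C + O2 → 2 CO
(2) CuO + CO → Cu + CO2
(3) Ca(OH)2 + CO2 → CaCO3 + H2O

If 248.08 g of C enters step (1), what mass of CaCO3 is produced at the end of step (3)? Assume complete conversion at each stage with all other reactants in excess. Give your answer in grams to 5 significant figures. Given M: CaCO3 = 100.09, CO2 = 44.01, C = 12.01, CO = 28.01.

n(C) = 248.08 / 12.01 = 20.6561 mol.
Reaction (1): C→CO ratio 2:2 ⇒ n(CO) = 20.6561 mol.
Reaction (2): CO→CO2 ratio 1:1 ⇒ n(CO2) = 20.6561 mol.
Reaction (3): CO2→CaCO3 ratio 1:1 ⇒ n(CaCO3) = 20.6561 mol.
Mass of CaCO3 = 20.6561 × 100.09 = 2067.47 g.

2067.5 g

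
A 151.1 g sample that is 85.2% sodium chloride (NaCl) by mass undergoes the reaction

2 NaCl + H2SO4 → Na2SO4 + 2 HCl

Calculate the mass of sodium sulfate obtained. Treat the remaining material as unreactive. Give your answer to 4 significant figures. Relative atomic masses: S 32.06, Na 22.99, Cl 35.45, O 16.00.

Mass of pure NaCl = 151.1 g × 0.852 = 128.74 g.
M(NaCl) = 22.99 + 35.45 = 58.44 g/mol.
M(Na2SO4) = 2(22.99) + 32.06 + 4(16.00) = 142.04 g/mol.
n(NaCl) = 128.74 g / 58.44 g/mol = 2.2029 mol.
From the equation the NaCl:Na2SO4 mole ratio is 2:1, so n(Na2SO4) = 2.2029 × 1/2 = 1.1014 mol.
Mass of Na2SO4 = 1.1014 mol × 142.04 g/mol = 156.45 g.

156.4 g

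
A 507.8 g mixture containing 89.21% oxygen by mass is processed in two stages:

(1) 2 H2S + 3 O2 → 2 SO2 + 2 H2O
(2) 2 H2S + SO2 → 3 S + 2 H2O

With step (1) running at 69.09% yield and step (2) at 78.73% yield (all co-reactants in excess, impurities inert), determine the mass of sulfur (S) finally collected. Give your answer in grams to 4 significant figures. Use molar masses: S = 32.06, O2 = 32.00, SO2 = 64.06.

Pure O2 = 507.8 × 0.8921 = 453.01 g.
n(O2) = 453.01 / 32.00 = 14.157 mol.
Step 1 (O2:SO2 = 3:2): theoretical n(SO2) = 9.4377 mol; at 69.09% yield, n(SO2) = 6.5205 mol.
Step 2 (SO2:S = 1:3): theoretical n(S) = 19.561 mol, so theoretical mass = 19.561 × 32.06 = 627.14 g.
At 78.73% yield, actual mass of S = 627.14 × 0.7873 = 493.75 g.

493.7 g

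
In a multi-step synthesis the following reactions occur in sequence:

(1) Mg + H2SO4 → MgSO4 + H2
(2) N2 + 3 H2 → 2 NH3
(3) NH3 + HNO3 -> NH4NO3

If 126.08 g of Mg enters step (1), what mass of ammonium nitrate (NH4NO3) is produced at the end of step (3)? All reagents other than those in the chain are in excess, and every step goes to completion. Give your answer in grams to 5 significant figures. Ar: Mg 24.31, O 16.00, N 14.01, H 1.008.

276.78 g

M(Mg) = 24.31 g/mol.
M(NH4NO3) = 2(14.01) + 4(1.008) + 3(16.00) = 80.052 g/mol.
n(Mg) = 126.08 / 24.31 = 5.18634 mol.
Reaction (1): Mg→H2 ratio 1:1 ⇒ n(H2) = 5.18634 mol.
Reaction (2): H2→NH3 ratio 3:2 ⇒ n(NH3) = 3.45756 mol.
Reaction (3): NH3→NH4NO3 ratio 1:1 ⇒ n(NH4NO3) = 3.45756 mol.
Mass of NH4NO3 = 3.45756 × 80.052 = 276.785 g.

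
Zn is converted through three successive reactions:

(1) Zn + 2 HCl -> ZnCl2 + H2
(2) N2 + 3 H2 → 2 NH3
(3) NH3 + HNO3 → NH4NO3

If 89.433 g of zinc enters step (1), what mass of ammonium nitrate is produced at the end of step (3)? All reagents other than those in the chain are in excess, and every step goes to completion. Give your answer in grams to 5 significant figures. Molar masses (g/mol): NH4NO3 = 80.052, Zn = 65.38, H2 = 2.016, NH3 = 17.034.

n(Zn) = 89.433 / 65.38 = 1.36790 mol.
Reaction (1): Zn→H2 ratio 1:1 ⇒ n(H2) = 1.36790 mol.
Reaction (2): H2→NH3 ratio 3:2 ⇒ n(NH3) = 0.911930 mol.
Reaction (3): NH3→NH4NO3 ratio 1:1 ⇒ n(NH4NO3) = 0.911930 mol.
Mass of NH4NO3 = 0.911930 × 80.052 = 73.0018 g.

73.002 g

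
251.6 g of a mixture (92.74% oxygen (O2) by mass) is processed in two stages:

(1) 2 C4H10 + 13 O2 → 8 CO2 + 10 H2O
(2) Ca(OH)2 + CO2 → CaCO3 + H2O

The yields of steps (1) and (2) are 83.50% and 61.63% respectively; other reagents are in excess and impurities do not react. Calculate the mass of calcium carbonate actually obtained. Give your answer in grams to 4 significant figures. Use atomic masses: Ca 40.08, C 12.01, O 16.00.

Pure O2 = 251.6 × 0.9274 = 233.33 g.
M(O2) = 2(16.00) = 32.00 g/mol.
M(CaCO3) = 40.08 + 12.01 + 3(16.00) = 100.09 g/mol.
n(O2) = 233.33 / 32.00 = 7.2917 mol.
Step 1 (O2:CO2 = 13:8): theoretical n(CO2) = 4.4872 mol; at 83.50% yield, n(CO2) = 3.7468 mol.
Step 2 (CO2:CaCO3 = 1:1): theoretical n(CaCO3) = 3.7468 mol, so theoretical mass = 3.7468 × 100.09 = 375.02 g.
At 61.63% yield, actual mass of CaCO3 = 375.02 × 0.6163 = 231.12 g.

231.1 g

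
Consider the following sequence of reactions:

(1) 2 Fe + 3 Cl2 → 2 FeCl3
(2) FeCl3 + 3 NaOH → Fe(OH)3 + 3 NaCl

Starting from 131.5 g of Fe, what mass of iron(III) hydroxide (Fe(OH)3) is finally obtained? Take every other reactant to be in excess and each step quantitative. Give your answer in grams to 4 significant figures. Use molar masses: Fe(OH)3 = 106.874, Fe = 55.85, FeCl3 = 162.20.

251.6 g

n(Fe) = 131.50 / 55.85 = 2.3545 mol.
Step 1 gives a 2:2 ratio of Fe to FeCl3, so n(FeCl3) = 2.3545 mol.
In step 2 the FeCl3:Fe(OH)3 ratio is 1:1, so n(Fe(OH)3) = 2.3545 mol.
Mass of Fe(OH)3 = 2.3545 × 106.874 = 251.64 g.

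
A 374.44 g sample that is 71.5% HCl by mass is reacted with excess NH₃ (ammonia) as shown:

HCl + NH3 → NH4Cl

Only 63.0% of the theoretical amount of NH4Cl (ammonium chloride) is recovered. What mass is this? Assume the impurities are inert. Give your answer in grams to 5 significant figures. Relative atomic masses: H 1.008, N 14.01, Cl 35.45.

Pure HCl available = 374.44 g × 0.715 = 267.725 g.
M(HCl) = 1.008 + 35.45 = 36.458 g/mol.
M(NH4Cl) = 14.01 + 4(1.008) + 35.45 = 53.492 g/mol.
n(HCl) = 267.725 g / 36.458 g/mol = 7.34337 mol.
From the equation the HCl:NH4Cl mole ratio is 1:1, so n(NH4Cl) = 7.34337 × 1/1 = 7.34337 mol.
Mass of NH4Cl = 7.34337 mol × 53.492 g/mol = 392.812 g.
Actual mass collected = 392.812 g × 0.630 = 247.471 g.

247.47 g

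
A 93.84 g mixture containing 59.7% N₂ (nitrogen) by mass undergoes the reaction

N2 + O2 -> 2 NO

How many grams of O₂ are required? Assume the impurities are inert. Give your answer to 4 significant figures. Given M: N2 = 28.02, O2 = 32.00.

63.98 g

Mass of pure N2 = 93.84 g × 0.597 = 56.022 g.
n(N2) = 56.022 g / 28.02 g/mol = 1.9994 mol.
From the equation the N2:O2 mole ratio is 1:1, so n(O2) = 1.9994 × 1/1 = 1.9994 mol.
Mass of O2 = 1.9994 mol × 32.00 g/mol = 63.980 g.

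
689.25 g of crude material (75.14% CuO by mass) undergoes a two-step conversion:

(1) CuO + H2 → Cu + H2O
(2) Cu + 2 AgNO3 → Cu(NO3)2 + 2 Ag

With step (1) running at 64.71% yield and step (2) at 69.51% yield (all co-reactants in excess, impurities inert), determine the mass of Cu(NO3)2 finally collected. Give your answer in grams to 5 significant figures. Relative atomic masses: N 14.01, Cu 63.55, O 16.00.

Pure CuO = 689.25 × 0.7514 = 517.902 g.
M(CuO) = 63.55 + 16.00 = 79.55 g/mol.
M(Cu(NO3)2) = 63.55 + 2(14.01) + 6(16.00) = 187.57 g/mol.
n(CuO) = 517.902 / 79.55 = 6.51040 mol.
Step 1 (CuO:Cu = 1:1): theoretical n(Cu) = 6.51040 mol; at 64.71% yield, n(Cu) = 4.21288 mol.
Step 2 (Cu:Cu(NO3)2 = 1:1): theoretical n(Cu(NO3)2) = 4.21288 mol, so theoretical mass = 4.21288 × 187.57 = 790.210 g.
At 69.51% yield, actual mass of Cu(NO3)2 = 790.210 × 0.6951 = 549.275 g.

549.28 g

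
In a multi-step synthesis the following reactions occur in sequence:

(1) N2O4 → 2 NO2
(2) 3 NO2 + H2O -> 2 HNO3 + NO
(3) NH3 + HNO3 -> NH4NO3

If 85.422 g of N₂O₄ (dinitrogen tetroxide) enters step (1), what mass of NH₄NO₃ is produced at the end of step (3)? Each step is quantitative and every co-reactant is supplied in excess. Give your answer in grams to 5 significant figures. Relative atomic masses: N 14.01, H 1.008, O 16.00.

M(N2O4) = 2(14.01) + 4(16.00) = 92.02 g/mol.
M(NH4NO3) = 2(14.01) + 4(1.008) + 3(16.00) = 80.052 g/mol.
n(N2O4) = 85.422 / 92.02 = 0.928298 mol.
Reaction (1): N2O4→NO2 ratio 1:2 ⇒ n(NO2) = 1.85660 mol.
Reaction (2): NO2→HNO3 ratio 3:2 ⇒ n(HNO3) = 1.23773 mol.
Reaction (3): HNO3→NH4NO3 ratio 1:1 ⇒ n(NH4NO3) = 1.23773 mol.
Mass of NH4NO3 = 1.23773 × 80.052 = 99.0828 g.

99.083 g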